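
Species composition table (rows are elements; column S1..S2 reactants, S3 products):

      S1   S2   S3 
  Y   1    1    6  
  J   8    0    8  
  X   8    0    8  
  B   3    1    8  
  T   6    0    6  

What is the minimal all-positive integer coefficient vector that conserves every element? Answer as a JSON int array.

Coefficients: [1, 5, 1]

Y: 1·1+5·1 = 6 | 1·6 = 6
J: 1·8+5·0 = 8 | 1·8 = 8
X: 1·8+5·0 = 8 | 1·8 = 8
B: 1·3+5·1 = 8 | 1·8 = 8
T: 1·6+5·0 = 6 | 1·6 = 6
gcd(1,5,1) = 1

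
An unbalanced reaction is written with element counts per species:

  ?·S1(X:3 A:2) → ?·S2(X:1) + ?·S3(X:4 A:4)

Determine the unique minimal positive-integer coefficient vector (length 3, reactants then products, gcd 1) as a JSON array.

Coefficients: [2, 2, 1]

X: 2·3 = 6 | 2·1+1·4 = 6
A: 2·2 = 4 | 2·0+1·4 = 4
gcd(2,2,1) = 1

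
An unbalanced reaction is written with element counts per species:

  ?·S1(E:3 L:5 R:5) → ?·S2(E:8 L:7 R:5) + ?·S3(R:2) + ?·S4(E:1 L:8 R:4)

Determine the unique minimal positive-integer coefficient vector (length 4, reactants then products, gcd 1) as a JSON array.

E: 3·3 = 9 | 1·8+3·0+1·1 = 9
L: 3·5 = 15 | 1·7+3·0+1·8 = 15
R: 3·5 = 15 | 1·5+3·2+1·4 = 15
gcd(3,1,3,1) = 1

Coefficients: [3, 1, 3, 1]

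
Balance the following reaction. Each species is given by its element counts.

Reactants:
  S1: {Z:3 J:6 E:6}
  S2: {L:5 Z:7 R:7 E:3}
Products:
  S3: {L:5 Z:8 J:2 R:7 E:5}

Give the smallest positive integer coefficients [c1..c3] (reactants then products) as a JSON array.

L: 1·0+3·5 = 15 | 3·5 = 15
Z: 1·3+3·7 = 24 | 3·8 = 24
J: 1·6+3·0 = 6 | 3·2 = 6
R: 1·0+3·7 = 21 | 3·7 = 21
E: 1·6+3·3 = 15 | 3·5 = 15
gcd(1,3,3) = 1

Coefficients: [1, 3, 3]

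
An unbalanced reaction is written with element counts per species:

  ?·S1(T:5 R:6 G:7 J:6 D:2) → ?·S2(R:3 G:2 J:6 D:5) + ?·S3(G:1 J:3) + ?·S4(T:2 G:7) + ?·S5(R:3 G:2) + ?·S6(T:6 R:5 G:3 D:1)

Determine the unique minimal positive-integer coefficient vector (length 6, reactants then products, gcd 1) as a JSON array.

Coefficients: [4, 1, 6, 1, 2, 3]

T: 4·5 = 20 | 1·0+6·0+1·2+2·0+3·6 = 20
R: 4·6 = 24 | 1·3+6·0+1·0+2·3+3·5 = 24
G: 4·7 = 28 | 1·2+6·1+1·7+2·2+3·3 = 28
J: 4·6 = 24 | 1·6+6·3+1·0+2·0+3·0 = 24
D: 4·2 = 8 | 1·5+6·0+1·0+2·0+3·1 = 8
gcd(4,1,6,1,2,3) = 1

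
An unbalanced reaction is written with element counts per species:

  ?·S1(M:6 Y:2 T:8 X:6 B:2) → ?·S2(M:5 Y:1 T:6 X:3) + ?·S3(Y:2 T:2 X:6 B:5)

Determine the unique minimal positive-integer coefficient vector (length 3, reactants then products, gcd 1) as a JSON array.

Coefficients: [5, 6, 2]

M: 5·6 = 30 | 6·5+2·0 = 30
Y: 5·2 = 10 | 6·1+2·2 = 10
T: 5·8 = 40 | 6·6+2·2 = 40
X: 5·6 = 30 | 6·3+2·6 = 30
B: 5·2 = 10 | 6·0+2·5 = 10
gcd(5,6,2) = 1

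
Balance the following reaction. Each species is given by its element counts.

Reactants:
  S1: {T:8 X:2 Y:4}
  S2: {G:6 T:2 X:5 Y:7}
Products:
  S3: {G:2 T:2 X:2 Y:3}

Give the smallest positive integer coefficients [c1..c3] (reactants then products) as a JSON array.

Coefficients: [1, 2, 6]

G: 1·0+2·6 = 12 | 6·2 = 12
T: 1·8+2·2 = 12 | 6·2 = 12
X: 1·2+2·5 = 12 | 6·2 = 12
Y: 1·4+2·7 = 18 | 6·3 = 18
gcd(1,2,6) = 1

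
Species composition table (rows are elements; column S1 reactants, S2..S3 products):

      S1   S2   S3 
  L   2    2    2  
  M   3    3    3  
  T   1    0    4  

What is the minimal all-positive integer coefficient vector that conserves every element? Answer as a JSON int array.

Coefficients: [4, 3, 1]

L: 4·2 = 8 | 3·2+1·2 = 8
M: 4·3 = 12 | 3·3+1·3 = 12
T: 4·1 = 4 | 3·0+1·4 = 4
gcd(4,3,1) = 1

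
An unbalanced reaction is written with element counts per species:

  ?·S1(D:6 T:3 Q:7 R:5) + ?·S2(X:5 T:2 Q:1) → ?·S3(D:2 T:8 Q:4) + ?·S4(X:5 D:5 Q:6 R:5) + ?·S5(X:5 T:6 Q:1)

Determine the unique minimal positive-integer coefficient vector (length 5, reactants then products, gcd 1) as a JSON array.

X: 4·0+5·5 = 25 | 2·0+4·5+1·5 = 25
D: 4·6+5·0 = 24 | 2·2+4·5+1·0 = 24
T: 4·3+5·2 = 22 | 2·8+4·0+1·6 = 22
Q: 4·7+5·1 = 33 | 2·4+4·6+1·1 = 33
R: 4·5+5·0 = 20 | 2·0+4·5+1·0 = 20
gcd(4,5,2,4,1) = 1

Coefficients: [4, 5, 2, 4, 1]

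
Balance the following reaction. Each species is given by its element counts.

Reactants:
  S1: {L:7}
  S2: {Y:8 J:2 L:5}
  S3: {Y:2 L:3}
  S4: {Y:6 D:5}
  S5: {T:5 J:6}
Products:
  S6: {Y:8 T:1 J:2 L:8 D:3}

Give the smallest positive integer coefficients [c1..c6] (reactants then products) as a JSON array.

Y: 3·0+2·8+3·2+3·6+1·0 = 40 | 5·8 = 40
T: 3·0+2·0+3·0+3·0+1·5 = 5 | 5·1 = 5
J: 3·0+2·2+3·0+3·0+1·6 = 10 | 5·2 = 10
L: 3·7+2·5+3·3+3·0+1·0 = 40 | 5·8 = 40
D: 3·0+2·0+3·0+3·5+1·0 = 15 | 5·3 = 15
gcd(3,2,3,3,1,5) = 1

Coefficients: [3, 2, 3, 3, 1, 5]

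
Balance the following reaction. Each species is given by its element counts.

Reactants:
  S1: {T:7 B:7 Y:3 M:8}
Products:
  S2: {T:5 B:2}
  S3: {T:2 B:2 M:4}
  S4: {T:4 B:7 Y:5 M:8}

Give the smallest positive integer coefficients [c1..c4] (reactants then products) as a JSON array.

T: 5·7 = 35 | 3·5+4·2+3·4 = 35
B: 5·7 = 35 | 3·2+4·2+3·7 = 35
Y: 5·3 = 15 | 3·0+4·0+3·5 = 15
M: 5·8 = 40 | 3·0+4·4+3·8 = 40
gcd(5,3,4,3) = 1

Coefficients: [5, 3, 4, 3]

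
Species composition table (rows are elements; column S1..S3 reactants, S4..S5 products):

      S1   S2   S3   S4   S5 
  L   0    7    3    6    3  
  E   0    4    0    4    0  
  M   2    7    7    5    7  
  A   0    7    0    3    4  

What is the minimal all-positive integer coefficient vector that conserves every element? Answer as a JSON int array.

Coefficients: [1, 6, 4, 6, 6]

L: 1·0+6·7+4·3 = 54 | 6·6+6·3 = 54
E: 1·0+6·4+4·0 = 24 | 6·4+6·0 = 24
M: 1·2+6·7+4·7 = 72 | 6·5+6·7 = 72
A: 1·0+6·7+4·0 = 42 | 6·3+6·4 = 42
gcd(1,6,4,6,6) = 1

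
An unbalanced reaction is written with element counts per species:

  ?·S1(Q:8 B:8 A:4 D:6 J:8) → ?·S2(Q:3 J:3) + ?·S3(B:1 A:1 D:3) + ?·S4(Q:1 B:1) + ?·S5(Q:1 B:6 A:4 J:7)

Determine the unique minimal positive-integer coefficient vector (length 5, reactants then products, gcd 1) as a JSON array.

Q: 2·8 = 16 | 3·3+4·0+6·1+1·1 = 16
B: 2·8 = 16 | 3·0+4·1+6·1+1·6 = 16
A: 2·4 = 8 | 3·0+4·1+6·0+1·4 = 8
D: 2·6 = 12 | 3·0+4·3+6·0+1·0 = 12
J: 2·8 = 16 | 3·3+4·0+6·0+1·7 = 16
gcd(2,3,4,6,1) = 1

Coefficients: [2, 3, 4, 6, 1]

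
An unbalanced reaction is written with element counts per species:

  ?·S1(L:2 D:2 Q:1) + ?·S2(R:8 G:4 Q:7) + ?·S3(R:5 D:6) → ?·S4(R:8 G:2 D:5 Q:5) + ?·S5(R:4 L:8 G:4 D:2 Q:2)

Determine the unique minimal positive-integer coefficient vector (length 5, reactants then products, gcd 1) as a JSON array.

Coefficients: [4, 4, 4, 6, 1]

R: 4·0+4·8+4·5 = 52 | 6·8+1·4 = 52
L: 4·2+4·0+4·0 = 8 | 6·0+1·8 = 8
G: 4·0+4·4+4·0 = 16 | 6·2+1·4 = 16
D: 4·2+4·0+4·6 = 32 | 6·5+1·2 = 32
Q: 4·1+4·7+4·0 = 32 | 6·5+1·2 = 32
gcd(4,4,4,6,1) = 1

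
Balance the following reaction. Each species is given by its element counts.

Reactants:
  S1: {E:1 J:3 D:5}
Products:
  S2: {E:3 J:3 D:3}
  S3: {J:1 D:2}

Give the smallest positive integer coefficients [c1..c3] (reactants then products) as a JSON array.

E: 3·1 = 3 | 1·3+6·0 = 3
J: 3·3 = 9 | 1·3+6·1 = 9
D: 3·5 = 15 | 1·3+6·2 = 15
gcd(3,1,6) = 1

Coefficients: [3, 1, 6]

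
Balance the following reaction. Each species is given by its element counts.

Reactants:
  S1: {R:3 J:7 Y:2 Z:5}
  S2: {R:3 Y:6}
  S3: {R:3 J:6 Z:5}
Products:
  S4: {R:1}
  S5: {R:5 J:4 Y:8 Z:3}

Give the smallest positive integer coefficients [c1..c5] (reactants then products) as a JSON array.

R: 2·3+6·3+1·3 = 27 | 2·1+5·5 = 27
J: 2·7+6·0+1·6 = 20 | 2·0+5·4 = 20
Y: 2·2+6·6+1·0 = 40 | 2·0+5·8 = 40
Z: 2·5+6·0+1·5 = 15 | 2·0+5·3 = 15
gcd(2,6,1,2,5) = 1

Coefficients: [2, 6, 1, 2, 5]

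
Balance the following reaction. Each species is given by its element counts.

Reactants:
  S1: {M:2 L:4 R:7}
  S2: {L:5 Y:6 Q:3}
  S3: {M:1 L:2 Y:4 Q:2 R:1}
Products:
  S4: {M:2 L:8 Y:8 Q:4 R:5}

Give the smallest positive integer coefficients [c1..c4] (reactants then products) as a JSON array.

M: 3·2+4·0+4·1 = 10 | 5·2 = 10
L: 3·4+4·5+4·2 = 40 | 5·8 = 40
Y: 3·0+4·6+4·4 = 40 | 5·8 = 40
Q: 3·0+4·3+4·2 = 20 | 5·4 = 20
R: 3·7+4·0+4·1 = 25 | 5·5 = 25
gcd(3,4,4,5) = 1

Coefficients: [3, 4, 4, 5]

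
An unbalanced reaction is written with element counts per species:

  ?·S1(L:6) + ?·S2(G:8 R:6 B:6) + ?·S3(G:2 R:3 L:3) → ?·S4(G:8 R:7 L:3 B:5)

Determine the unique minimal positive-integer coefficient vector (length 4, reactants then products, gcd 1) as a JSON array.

Coefficients: [1, 5, 4, 6]

G: 1·0+5·8+4·2 = 48 | 6·8 = 48
R: 1·0+5·6+4·3 = 42 | 6·7 = 42
L: 1·6+5·0+4·3 = 18 | 6·3 = 18
B: 1·0+5·6+4·0 = 30 | 6·5 = 30
gcd(1,5,4,6) = 1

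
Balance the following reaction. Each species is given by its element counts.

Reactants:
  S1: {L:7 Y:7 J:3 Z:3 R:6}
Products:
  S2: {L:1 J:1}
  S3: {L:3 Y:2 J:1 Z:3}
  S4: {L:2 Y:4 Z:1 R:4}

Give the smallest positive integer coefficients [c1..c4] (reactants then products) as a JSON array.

L: 2·7 = 14 | 5·1+1·3+3·2 = 14
Y: 2·7 = 14 | 5·0+1·2+3·4 = 14
J: 2·3 = 6 | 5·1+1·1+3·0 = 6
Z: 2·3 = 6 | 5·0+1·3+3·1 = 6
R: 2·6 = 12 | 5·0+1·0+3·4 = 12
gcd(2,5,1,3) = 1

Coefficients: [2, 5, 1, 3]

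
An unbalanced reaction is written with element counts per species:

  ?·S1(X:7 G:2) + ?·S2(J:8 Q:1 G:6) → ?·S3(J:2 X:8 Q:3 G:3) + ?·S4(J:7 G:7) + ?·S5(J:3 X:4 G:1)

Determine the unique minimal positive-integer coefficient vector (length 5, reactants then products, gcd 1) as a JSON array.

J: 4·0+6·8 = 48 | 2·2+5·7+3·3 = 48
X: 4·7+6·0 = 28 | 2·8+5·0+3·4 = 28
Q: 4·0+6·1 = 6 | 2·3+5·0+3·0 = 6
G: 4·2+6·6 = 44 | 2·3+5·7+3·1 = 44
gcd(4,6,2,5,3) = 1

Coefficients: [4, 6, 2, 5, 3]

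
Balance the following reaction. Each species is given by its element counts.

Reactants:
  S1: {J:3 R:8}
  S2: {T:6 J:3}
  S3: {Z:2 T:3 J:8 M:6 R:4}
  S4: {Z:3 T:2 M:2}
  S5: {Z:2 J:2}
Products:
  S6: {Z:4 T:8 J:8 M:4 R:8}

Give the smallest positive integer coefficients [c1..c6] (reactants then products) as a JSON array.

Coefficients: [5, 5, 2, 6, 1, 6]

Z: 5·0+5·0+2·2+6·3+1·2 = 24 | 6·4 = 24
T: 5·0+5·6+2·3+6·2+1·0 = 48 | 6·8 = 48
J: 5·3+5·3+2·8+6·0+1·2 = 48 | 6·8 = 48
M: 5·0+5·0+2·6+6·2+1·0 = 24 | 6·4 = 24
R: 5·8+5·0+2·4+6·0+1·0 = 48 | 6·8 = 48
gcd(5,5,2,6,1,6) = 1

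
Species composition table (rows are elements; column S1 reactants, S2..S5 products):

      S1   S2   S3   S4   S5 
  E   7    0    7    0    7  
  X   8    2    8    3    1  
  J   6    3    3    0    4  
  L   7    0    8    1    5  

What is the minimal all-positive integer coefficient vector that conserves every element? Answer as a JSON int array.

Coefficients: [4, 3, 1, 5, 3]

E: 4·7 = 28 | 3·0+1·7+5·0+3·7 = 28
X: 4·8 = 32 | 3·2+1·8+5·3+3·1 = 32
J: 4·6 = 24 | 3·3+1·3+5·0+3·4 = 24
L: 4·7 = 28 | 3·0+1·8+5·1+3·5 = 28
gcd(4,3,1,5,3) = 1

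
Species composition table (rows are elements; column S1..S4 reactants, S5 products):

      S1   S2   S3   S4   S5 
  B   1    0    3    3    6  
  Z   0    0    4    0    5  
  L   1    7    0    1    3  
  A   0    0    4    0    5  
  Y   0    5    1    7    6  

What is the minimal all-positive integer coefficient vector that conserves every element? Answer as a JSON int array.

Coefficients: [3, 1, 5, 2, 4]

B: 3·1+1·0+5·3+2·3 = 24 | 4·6 = 24
Z: 3·0+1·0+5·4+2·0 = 20 | 4·5 = 20
L: 3·1+1·7+5·0+2·1 = 12 | 4·3 = 12
A: 3·0+1·0+5·4+2·0 = 20 | 4·5 = 20
Y: 3·0+1·5+5·1+2·7 = 24 | 4·6 = 24
gcd(3,1,5,2,4) = 1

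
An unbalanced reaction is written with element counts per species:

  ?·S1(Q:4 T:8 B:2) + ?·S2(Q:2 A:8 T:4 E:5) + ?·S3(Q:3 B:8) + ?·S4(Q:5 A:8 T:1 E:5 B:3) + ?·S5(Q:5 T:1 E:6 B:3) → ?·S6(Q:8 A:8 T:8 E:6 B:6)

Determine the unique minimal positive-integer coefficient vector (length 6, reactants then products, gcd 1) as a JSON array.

Q: 4·4+3·2+2·3+3·5+1·5 = 48 | 6·8 = 48
A: 4·0+3·8+2·0+3·8+1·0 = 48 | 6·8 = 48
T: 4·8+3·4+2·0+3·1+1·1 = 48 | 6·8 = 48
E: 4·0+3·5+2·0+3·5+1·6 = 36 | 6·6 = 36
B: 4·2+3·0+2·8+3·3+1·3 = 36 | 6·6 = 36
gcd(4,3,2,3,1,6) = 1

Coefficients: [4, 3, 2, 3, 1, 6]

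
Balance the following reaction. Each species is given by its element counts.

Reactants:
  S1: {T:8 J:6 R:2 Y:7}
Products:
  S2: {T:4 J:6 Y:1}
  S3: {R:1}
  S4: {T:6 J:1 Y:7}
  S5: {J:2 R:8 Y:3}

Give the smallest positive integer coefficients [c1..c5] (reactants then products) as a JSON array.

Coefficients: [5, 4, 2, 4, 1]

T: 5·8 = 40 | 4·4+2·0+4·6+1·0 = 40
J: 5·6 = 30 | 4·6+2·0+4·1+1·2 = 30
R: 5·2 = 10 | 4·0+2·1+4·0+1·8 = 10
Y: 5·7 = 35 | 4·1+2·0+4·7+1·3 = 35
gcd(5,4,2,4,1) = 1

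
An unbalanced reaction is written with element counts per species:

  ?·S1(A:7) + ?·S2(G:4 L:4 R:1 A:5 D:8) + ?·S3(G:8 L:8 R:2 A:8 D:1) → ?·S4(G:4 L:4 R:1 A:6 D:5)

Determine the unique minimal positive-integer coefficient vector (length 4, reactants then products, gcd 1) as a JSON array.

G: 1·0+3·4+1·8 = 20 | 5·4 = 20
L: 1·0+3·4+1·8 = 20 | 5·4 = 20
R: 1·0+3·1+1·2 = 5 | 5·1 = 5
A: 1·7+3·5+1·8 = 30 | 5·6 = 30
D: 1·0+3·8+1·1 = 25 | 5·5 = 25
gcd(1,3,1,5) = 1

Coefficients: [1, 3, 1, 5]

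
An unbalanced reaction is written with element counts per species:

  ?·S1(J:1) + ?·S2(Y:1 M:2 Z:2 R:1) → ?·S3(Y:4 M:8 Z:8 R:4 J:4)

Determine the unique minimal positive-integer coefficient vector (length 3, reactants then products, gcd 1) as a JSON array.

Coefficients: [4, 4, 1]

Y: 4·0+4·1 = 4 | 1·4 = 4
M: 4·0+4·2 = 8 | 1·8 = 8
Z: 4·0+4·2 = 8 | 1·8 = 8
R: 4·0+4·1 = 4 | 1·4 = 4
J: 4·1+4·0 = 4 | 1·4 = 4
gcd(4,4,1) = 1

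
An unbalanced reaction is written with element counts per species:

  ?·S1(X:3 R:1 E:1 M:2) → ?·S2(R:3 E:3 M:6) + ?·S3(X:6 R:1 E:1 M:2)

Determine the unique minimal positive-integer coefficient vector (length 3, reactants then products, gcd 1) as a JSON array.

X: 6·3 = 18 | 1·0+3·6 = 18
R: 6·1 = 6 | 1·3+3·1 = 6
E: 6·1 = 6 | 1·3+3·1 = 6
M: 6·2 = 12 | 1·6+3·2 = 12
gcd(6,1,3) = 1

Coefficients: [6, 1, 3]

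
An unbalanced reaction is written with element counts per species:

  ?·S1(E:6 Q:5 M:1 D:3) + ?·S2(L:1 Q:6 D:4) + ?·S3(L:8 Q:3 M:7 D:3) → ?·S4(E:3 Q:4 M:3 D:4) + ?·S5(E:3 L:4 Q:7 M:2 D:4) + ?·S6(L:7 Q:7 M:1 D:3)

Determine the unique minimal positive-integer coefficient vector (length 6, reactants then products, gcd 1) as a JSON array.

Coefficients: [4, 5, 3, 6, 2, 3]

E: 4·6+5·0+3·0 = 24 | 6·3+2·3+3·0 = 24
L: 4·0+5·1+3·8 = 29 | 6·0+2·4+3·7 = 29
Q: 4·5+5·6+3·3 = 59 | 6·4+2·7+3·7 = 59
M: 4·1+5·0+3·7 = 25 | 6·3+2·2+3·1 = 25
D: 4·3+5·4+3·3 = 41 | 6·4+2·4+3·3 = 41
gcd(4,5,3,6,2,3) = 1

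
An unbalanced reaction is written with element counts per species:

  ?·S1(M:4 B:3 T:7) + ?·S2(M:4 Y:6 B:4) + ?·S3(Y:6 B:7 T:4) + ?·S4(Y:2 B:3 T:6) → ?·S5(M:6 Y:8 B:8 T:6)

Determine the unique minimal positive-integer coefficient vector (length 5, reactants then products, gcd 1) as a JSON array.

M: 2·4+4·4+1·0+1·0 = 24 | 4·6 = 24
Y: 2·0+4·6+1·6+1·2 = 32 | 4·8 = 32
B: 2·3+4·4+1·7+1·3 = 32 | 4·8 = 32
T: 2·7+4·0+1·4+1·6 = 24 | 4·6 = 24
gcd(2,4,1,1,4) = 1

Coefficients: [2, 4, 1, 1, 4]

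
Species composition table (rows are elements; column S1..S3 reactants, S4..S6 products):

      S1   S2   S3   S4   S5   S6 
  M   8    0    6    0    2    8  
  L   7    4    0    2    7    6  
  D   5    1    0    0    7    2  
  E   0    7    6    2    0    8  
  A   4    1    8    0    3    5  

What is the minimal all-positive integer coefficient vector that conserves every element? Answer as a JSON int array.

M: 5·8+6·0+1·6 = 46 | 4·0+3·2+5·8 = 46
L: 5·7+6·4+1·0 = 59 | 4·2+3·7+5·6 = 59
D: 5·5+6·1+1·0 = 31 | 4·0+3·7+5·2 = 31
E: 5·0+6·7+1·6 = 48 | 4·2+3·0+5·8 = 48
A: 5·4+6·1+1·8 = 34 | 4·0+3·3+5·5 = 34
gcd(5,6,1,4,3,5) = 1

Coefficients: [5, 6, 1, 4, 3, 5]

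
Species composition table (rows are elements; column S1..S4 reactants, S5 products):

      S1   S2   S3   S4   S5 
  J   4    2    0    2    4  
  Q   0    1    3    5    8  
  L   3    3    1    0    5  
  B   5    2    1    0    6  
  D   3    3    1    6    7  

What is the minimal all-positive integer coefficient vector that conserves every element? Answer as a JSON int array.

Coefficients: [2, 1, 6, 1, 3]

J: 2·4+1·2+6·0+1·2 = 12 | 3·4 = 12
Q: 2·0+1·1+6·3+1·5 = 24 | 3·8 = 24
L: 2·3+1·3+6·1+1·0 = 15 | 3·5 = 15
B: 2·5+1·2+6·1+1·0 = 18 | 3·6 = 18
D: 2·3+1·3+6·1+1·6 = 21 | 3·7 = 21
gcd(2,1,6,1,3) = 1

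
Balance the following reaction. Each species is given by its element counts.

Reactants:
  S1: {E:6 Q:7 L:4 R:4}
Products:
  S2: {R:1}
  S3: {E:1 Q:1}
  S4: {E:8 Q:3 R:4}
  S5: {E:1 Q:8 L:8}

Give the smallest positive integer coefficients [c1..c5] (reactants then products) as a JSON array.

Coefficients: [2, 4, 3, 1, 1]

E: 2·6 = 12 | 4·0+3·1+1·8+1·1 = 12
Q: 2·7 = 14 | 4·0+3·1+1·3+1·8 = 14
L: 2·4 = 8 | 4·0+3·0+1·0+1·8 = 8
R: 2·4 = 8 | 4·1+3·0+1·4+1·0 = 8
gcd(2,4,3,1,1) = 1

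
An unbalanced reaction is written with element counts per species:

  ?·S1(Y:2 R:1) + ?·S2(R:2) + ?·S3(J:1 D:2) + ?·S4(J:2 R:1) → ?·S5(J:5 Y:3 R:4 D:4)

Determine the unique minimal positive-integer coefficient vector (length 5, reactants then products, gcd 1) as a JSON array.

J: 3·0+1·0+4·1+3·2 = 10 | 2·5 = 10
Y: 3·2+1·0+4·0+3·0 = 6 | 2·3 = 6
R: 3·1+1·2+4·0+3·1 = 8 | 2·4 = 8
D: 3·0+1·0+4·2+3·0 = 8 | 2·4 = 8
gcd(3,1,4,3,2) = 1

Coefficients: [3, 1, 4, 3, 2]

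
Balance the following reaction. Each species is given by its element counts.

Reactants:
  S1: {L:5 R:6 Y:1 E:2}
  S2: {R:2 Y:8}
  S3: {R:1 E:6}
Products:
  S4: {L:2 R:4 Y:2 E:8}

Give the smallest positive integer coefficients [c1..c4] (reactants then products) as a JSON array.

Coefficients: [2, 1, 6, 5]

L: 2·5+1·0+6·0 = 10 | 5·2 = 10
R: 2·6+1·2+6·1 = 20 | 5·4 = 20
Y: 2·1+1·8+6·0 = 10 | 5·2 = 10
E: 2·2+1·0+6·6 = 40 | 5·8 = 40
gcd(2,1,6,5) = 1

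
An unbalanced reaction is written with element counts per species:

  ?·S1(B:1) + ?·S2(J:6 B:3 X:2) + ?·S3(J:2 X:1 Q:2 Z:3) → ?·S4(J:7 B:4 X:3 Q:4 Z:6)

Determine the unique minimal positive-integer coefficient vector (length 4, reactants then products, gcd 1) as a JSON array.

J: 5·0+1·6+4·2 = 14 | 2·7 = 14
B: 5·1+1·3+4·0 = 8 | 2·4 = 8
X: 5·0+1·2+4·1 = 6 | 2·3 = 6
Q: 5·0+1·0+4·2 = 8 | 2·4 = 8
Z: 5·0+1·0+4·3 = 12 | 2·6 = 12
gcd(5,1,4,2) = 1

Coefficients: [5, 1, 4, 2]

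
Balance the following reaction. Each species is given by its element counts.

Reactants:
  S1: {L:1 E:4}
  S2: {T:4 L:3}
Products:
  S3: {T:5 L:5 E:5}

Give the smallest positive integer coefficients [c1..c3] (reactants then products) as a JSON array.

Coefficients: [5, 5, 4]

T: 5·0+5·4 = 20 | 4·5 = 20
L: 5·1+5·3 = 20 | 4·5 = 20
E: 5·4+5·0 = 20 | 4·5 = 20
gcd(5,5,4) = 1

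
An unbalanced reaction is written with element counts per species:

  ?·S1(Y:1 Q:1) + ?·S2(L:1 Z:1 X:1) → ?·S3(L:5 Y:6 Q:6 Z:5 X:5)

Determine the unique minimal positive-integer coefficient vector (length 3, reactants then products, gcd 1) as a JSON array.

Coefficients: [6, 5, 1]

L: 6·0+5·1 = 5 | 1·5 = 5
Y: 6·1+5·0 = 6 | 1·6 = 6
Q: 6·1+5·0 = 6 | 1·6 = 6
Z: 6·0+5·1 = 5 | 1·5 = 5
X: 6·0+5·1 = 5 | 1·5 = 5
gcd(6,5,1) = 1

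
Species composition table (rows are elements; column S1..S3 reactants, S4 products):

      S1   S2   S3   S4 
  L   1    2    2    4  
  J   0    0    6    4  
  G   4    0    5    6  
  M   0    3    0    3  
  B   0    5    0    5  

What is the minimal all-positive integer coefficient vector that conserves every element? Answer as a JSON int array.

L: 2·1+3·2+2·2 = 12 | 3·4 = 12
J: 2·0+3·0+2·6 = 12 | 3·4 = 12
G: 2·4+3·0+2·5 = 18 | 3·6 = 18
M: 2·0+3·3+2·0 = 9 | 3·3 = 9
B: 2·0+3·5+2·0 = 15 | 3·5 = 15
gcd(2,3,2,3) = 1

Coefficients: [2, 3, 2, 3]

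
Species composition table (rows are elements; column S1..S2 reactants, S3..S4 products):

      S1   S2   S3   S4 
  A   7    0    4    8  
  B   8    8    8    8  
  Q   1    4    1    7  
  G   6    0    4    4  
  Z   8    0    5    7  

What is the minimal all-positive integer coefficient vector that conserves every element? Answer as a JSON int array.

A: 4·7+2·0 = 28 | 5·4+1·8 = 28
B: 4·8+2·8 = 48 | 5·8+1·8 = 48
Q: 4·1+2·4 = 12 | 5·1+1·7 = 12
G: 4·6+2·0 = 24 | 5·4+1·4 = 24
Z: 4·8+2·0 = 32 | 5·5+1·7 = 32
gcd(4,2,5,1) = 1

Coefficients: [4, 2, 5, 1]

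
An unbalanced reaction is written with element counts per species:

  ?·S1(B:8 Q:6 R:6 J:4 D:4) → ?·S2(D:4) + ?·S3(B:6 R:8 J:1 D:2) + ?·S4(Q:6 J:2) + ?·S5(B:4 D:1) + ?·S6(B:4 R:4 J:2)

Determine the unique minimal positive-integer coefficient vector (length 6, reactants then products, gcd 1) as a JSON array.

Coefficients: [6, 4, 2, 6, 4, 5]

B: 6·8 = 48 | 4·0+2·6+6·0+4·4+5·4 = 48
Q: 6·6 = 36 | 4·0+2·0+6·6+4·0+5·0 = 36
R: 6·6 = 36 | 4·0+2·8+6·0+4·0+5·4 = 36
J: 6·4 = 24 | 4·0+2·1+6·2+4·0+5·2 = 24
D: 6·4 = 24 | 4·4+2·2+6·0+4·1+5·0 = 24
gcd(6,4,2,6,4,5) = 1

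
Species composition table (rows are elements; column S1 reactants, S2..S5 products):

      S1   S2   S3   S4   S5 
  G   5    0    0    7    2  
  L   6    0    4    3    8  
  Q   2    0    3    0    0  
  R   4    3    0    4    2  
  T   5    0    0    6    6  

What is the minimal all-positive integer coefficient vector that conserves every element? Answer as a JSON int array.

Coefficients: [6, 2, 4, 4, 1]

G: 6·5 = 30 | 2·0+4·0+4·7+1·2 = 30
L: 6·6 = 36 | 2·0+4·4+4·3+1·8 = 36
Q: 6·2 = 12 | 2·0+4·3+4·0+1·0 = 12
R: 6·4 = 24 | 2·3+4·0+4·4+1·2 = 24
T: 6·5 = 30 | 2·0+4·0+4·6+1·6 = 30
gcd(6,2,4,4,1) = 1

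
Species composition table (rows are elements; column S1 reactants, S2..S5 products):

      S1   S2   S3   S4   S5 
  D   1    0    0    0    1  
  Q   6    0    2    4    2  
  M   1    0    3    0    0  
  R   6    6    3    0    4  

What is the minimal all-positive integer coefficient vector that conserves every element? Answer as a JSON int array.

D: 6·1 = 6 | 1·0+2·0+5·0+6·1 = 6
Q: 6·6 = 36 | 1·0+2·2+5·4+6·2 = 36
M: 6·1 = 6 | 1·0+2·3+5·0+6·0 = 6
R: 6·6 = 36 | 1·6+2·3+5·0+6·4 = 36
gcd(6,1,2,5,6) = 1

Coefficients: [6, 1, 2, 5, 6]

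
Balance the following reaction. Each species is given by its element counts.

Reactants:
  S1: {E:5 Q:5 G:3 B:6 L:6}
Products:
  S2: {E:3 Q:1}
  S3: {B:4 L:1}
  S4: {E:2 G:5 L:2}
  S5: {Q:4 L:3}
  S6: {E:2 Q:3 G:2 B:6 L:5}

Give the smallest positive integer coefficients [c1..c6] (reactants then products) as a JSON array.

Coefficients: [6, 6, 3, 2, 3, 4]

E: 6·5 = 30 | 6·3+3·0+2·2+3·0+4·2 = 30
Q: 6·5 = 30 | 6·1+3·0+2·0+3·4+4·3 = 30
G: 6·3 = 18 | 6·0+3·0+2·5+3·0+4·2 = 18
B: 6·6 = 36 | 6·0+3·4+2·0+3·0+4·6 = 36
L: 6·6 = 36 | 6·0+3·1+2·2+3·3+4·5 = 36
gcd(6,6,3,2,3,4) = 1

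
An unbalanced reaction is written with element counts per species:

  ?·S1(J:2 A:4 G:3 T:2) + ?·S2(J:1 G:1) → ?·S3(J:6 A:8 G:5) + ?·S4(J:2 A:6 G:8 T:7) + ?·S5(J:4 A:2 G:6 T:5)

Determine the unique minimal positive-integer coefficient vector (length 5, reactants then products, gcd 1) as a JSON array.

Coefficients: [6, 6, 2, 1, 1]

J: 6·2+6·1 = 18 | 2·6+1·2+1·4 = 18
A: 6·4+6·0 = 24 | 2·8+1·6+1·2 = 24
G: 6·3+6·1 = 24 | 2·5+1·8+1·6 = 24
T: 6·2+6·0 = 12 | 2·0+1·7+1·5 = 12
gcd(6,6,2,1,1) = 1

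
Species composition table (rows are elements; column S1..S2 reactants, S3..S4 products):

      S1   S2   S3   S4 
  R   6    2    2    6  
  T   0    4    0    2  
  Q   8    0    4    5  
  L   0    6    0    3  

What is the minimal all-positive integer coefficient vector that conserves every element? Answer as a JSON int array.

R: 5·6+2·2 = 34 | 5·2+4·6 = 34
T: 5·0+2·4 = 8 | 5·0+4·2 = 8
Q: 5·8+2·0 = 40 | 5·4+4·5 = 40
L: 5·0+2·6 = 12 | 5·0+4·3 = 12
gcd(5,2,5,4) = 1

Coefficients: [5, 2, 5, 4]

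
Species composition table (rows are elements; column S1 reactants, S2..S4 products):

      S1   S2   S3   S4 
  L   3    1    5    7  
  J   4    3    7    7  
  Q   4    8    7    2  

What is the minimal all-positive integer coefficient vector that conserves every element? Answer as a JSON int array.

L: 6·3 = 18 | 1·1+2·5+1·7 = 18
J: 6·4 = 24 | 1·3+2·7+1·7 = 24
Q: 6·4 = 24 | 1·8+2·7+1·2 = 24
gcd(6,1,2,1) = 1

Coefficients: [6, 1, 2, 1]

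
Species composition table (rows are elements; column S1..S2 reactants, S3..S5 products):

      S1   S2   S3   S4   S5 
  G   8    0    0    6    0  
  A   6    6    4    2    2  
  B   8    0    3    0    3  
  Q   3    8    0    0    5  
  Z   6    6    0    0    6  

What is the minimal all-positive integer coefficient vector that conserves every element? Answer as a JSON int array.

Coefficients: [3, 2, 3, 4, 5]

G: 3·8+2·0 = 24 | 3·0+4·6+5·0 = 24
A: 3·6+2·6 = 30 | 3·4+4·2+5·2 = 30
B: 3·8+2·0 = 24 | 3·3+4·0+5·3 = 24
Q: 3·3+2·8 = 25 | 3·0+4·0+5·5 = 25
Z: 3·6+2·6 = 30 | 3·0+4·0+5·6 = 30
gcd(3,2,3,4,5) = 1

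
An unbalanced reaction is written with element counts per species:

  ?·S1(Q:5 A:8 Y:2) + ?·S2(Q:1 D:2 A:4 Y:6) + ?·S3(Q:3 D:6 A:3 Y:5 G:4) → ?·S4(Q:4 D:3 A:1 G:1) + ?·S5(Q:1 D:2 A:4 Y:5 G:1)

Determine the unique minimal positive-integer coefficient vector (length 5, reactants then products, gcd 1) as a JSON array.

Q: 1·5+3·1+2·3 = 14 | 2·4+6·1 = 14
D: 1·0+3·2+2·6 = 18 | 2·3+6·2 = 18
A: 1·8+3·4+2·3 = 26 | 2·1+6·4 = 26
Y: 1·2+3·6+2·5 = 30 | 2·0+6·5 = 30
G: 1·0+3·0+2·4 = 8 | 2·1+6·1 = 8
gcd(1,3,2,2,6) = 1

Coefficients: [1, 3, 2, 2, 6]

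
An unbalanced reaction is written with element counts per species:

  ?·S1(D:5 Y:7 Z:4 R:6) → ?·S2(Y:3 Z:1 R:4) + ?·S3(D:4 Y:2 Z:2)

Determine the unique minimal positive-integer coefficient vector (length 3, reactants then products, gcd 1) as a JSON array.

D: 4·5 = 20 | 6·0+5·4 = 20
Y: 4·7 = 28 | 6·3+5·2 = 28
Z: 4·4 = 16 | 6·1+5·2 = 16
R: 4·6 = 24 | 6·4+5·0 = 24
gcd(4,6,5) = 1

Coefficients: [4, 6, 5]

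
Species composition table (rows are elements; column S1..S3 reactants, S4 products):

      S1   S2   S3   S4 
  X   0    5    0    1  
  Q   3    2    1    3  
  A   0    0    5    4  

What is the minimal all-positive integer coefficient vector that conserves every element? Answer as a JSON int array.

X: 3·0+1·5+4·0 = 5 | 5·1 = 5
Q: 3·3+1·2+4·1 = 15 | 5·3 = 15
A: 3·0+1·0+4·5 = 20 | 5·4 = 20
gcd(3,1,4,5) = 1

Coefficients: [3, 1, 4, 5]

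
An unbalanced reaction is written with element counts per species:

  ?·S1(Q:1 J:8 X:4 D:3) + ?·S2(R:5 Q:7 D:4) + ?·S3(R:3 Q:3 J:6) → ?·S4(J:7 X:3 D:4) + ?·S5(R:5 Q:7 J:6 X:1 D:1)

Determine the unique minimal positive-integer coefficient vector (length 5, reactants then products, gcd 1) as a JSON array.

R: 6·0+3·5+5·3 = 30 | 6·0+6·5 = 30
Q: 6·1+3·7+5·3 = 42 | 6·0+6·7 = 42
J: 6·8+3·0+5·6 = 78 | 6·7+6·6 = 78
X: 6·4+3·0+5·0 = 24 | 6·3+6·1 = 24
D: 6·3+3·4+5·0 = 30 | 6·4+6·1 = 30
gcd(6,3,5,6,6) = 1

Coefficients: [6, 3, 5, 6, 6]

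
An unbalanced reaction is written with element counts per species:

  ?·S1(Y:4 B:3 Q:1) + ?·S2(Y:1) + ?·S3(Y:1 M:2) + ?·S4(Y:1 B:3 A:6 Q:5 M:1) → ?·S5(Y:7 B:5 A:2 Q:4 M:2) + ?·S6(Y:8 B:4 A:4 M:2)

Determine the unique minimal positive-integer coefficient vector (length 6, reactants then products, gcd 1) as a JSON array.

Coefficients: [6, 6, 4, 2, 4, 1]

Y: 6·4+6·1+4·1+2·1 = 36 | 4·7+1·8 = 36
B: 6·3+6·0+4·0+2·3 = 24 | 4·5+1·4 = 24
A: 6·0+6·0+4·0+2·6 = 12 | 4·2+1·4 = 12
Q: 6·1+6·0+4·0+2·5 = 16 | 4·4+1·0 = 16
M: 6·0+6·0+4·2+2·1 = 10 | 4·2+1·2 = 10
gcd(6,6,4,2,4,1) = 1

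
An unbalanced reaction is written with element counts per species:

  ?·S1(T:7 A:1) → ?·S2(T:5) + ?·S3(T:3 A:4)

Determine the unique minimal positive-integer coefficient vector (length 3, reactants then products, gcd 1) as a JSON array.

Coefficients: [4, 5, 1]

T: 4·7 = 28 | 5·5+1·3 = 28
A: 4·1 = 4 | 5·0+1·4 = 4
gcd(4,5,1) = 1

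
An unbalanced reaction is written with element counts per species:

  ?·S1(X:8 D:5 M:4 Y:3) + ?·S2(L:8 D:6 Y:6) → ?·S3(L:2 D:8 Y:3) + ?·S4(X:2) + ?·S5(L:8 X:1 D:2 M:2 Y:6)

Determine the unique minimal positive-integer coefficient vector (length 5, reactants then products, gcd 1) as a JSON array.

L: 2·0+5·8 = 40 | 4·2+6·0+4·8 = 40
X: 2·8+5·0 = 16 | 4·0+6·2+4·1 = 16
D: 2·5+5·6 = 40 | 4·8+6·0+4·2 = 40
M: 2·4+5·0 = 8 | 4·0+6·0+4·2 = 8
Y: 2·3+5·6 = 36 | 4·3+6·0+4·6 = 36
gcd(2,5,4,6,4) = 1

Coefficients: [2, 5, 4, 6, 4]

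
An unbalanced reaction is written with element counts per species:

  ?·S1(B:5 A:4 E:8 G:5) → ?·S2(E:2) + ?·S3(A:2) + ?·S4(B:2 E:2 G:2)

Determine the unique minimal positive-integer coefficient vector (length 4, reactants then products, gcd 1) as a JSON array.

Coefficients: [2, 3, 4, 5]

B: 2·5 = 10 | 3·0+4·0+5·2 = 10
A: 2·4 = 8 | 3·0+4·2+5·0 = 8
E: 2·8 = 16 | 3·2+4·0+5·2 = 16
G: 2·5 = 10 | 3·0+4·0+5·2 = 10
gcd(2,3,4,5) = 1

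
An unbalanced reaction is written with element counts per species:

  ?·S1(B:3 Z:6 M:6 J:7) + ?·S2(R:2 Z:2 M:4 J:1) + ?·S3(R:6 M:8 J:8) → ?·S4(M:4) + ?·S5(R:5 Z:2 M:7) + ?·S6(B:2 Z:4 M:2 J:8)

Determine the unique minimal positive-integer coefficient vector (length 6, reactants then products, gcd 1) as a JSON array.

Coefficients: [2, 2, 1, 2, 2, 3]

R: 2·0+2·2+1·6 = 10 | 2·0+2·5+3·0 = 10
B: 2·3+2·0+1·0 = 6 | 2·0+2·0+3·2 = 6
Z: 2·6+2·2+1·0 = 16 | 2·0+2·2+3·4 = 16
M: 2·6+2·4+1·8 = 28 | 2·4+2·7+3·2 = 28
J: 2·7+2·1+1·8 = 24 | 2·0+2·0+3·8 = 24
gcd(2,2,1,2,2,3) = 1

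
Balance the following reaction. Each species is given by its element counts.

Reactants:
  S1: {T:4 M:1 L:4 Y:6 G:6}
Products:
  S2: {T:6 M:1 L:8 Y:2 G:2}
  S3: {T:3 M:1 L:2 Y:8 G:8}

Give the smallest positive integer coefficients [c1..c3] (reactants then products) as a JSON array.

Coefficients: [3, 1, 2]

T: 3·4 = 12 | 1·6+2·3 = 12
M: 3·1 = 3 | 1·1+2·1 = 3
L: 3·4 = 12 | 1·8+2·2 = 12
Y: 3·6 = 18 | 1·2+2·8 = 18
G: 3·6 = 18 | 1·2+2·8 = 18
gcd(3,1,2) = 1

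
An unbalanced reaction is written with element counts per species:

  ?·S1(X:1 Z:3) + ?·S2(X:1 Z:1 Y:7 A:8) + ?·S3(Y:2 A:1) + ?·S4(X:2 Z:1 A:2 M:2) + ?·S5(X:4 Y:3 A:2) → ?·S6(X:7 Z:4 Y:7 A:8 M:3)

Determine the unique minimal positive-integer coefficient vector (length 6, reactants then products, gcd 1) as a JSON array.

Coefficients: [3, 1, 6, 6, 3, 4]

X: 3·1+1·1+6·0+6·2+3·4 = 28 | 4·7 = 28
Z: 3·3+1·1+6·0+6·1+3·0 = 16 | 4·4 = 16
Y: 3·0+1·7+6·2+6·0+3·3 = 28 | 4·7 = 28
A: 3·0+1·8+6·1+6·2+3·2 = 32 | 4·8 = 32
M: 3·0+1·0+6·0+6·2+3·0 = 12 | 4·3 = 12
gcd(3,1,6,6,3,4) = 1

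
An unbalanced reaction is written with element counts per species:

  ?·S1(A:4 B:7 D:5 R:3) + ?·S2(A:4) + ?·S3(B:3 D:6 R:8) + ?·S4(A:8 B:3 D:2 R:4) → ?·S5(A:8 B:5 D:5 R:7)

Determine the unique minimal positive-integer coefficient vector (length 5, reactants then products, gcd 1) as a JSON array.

A: 1·4+1·4+2·0+4·8 = 40 | 5·8 = 40
B: 1·7+1·0+2·3+4·3 = 25 | 5·5 = 25
D: 1·5+1·0+2·6+4·2 = 25 | 5·5 = 25
R: 1·3+1·0+2·8+4·4 = 35 | 5·7 = 35
gcd(1,1,2,4,5) = 1

Coefficients: [1, 1, 2, 4, 5]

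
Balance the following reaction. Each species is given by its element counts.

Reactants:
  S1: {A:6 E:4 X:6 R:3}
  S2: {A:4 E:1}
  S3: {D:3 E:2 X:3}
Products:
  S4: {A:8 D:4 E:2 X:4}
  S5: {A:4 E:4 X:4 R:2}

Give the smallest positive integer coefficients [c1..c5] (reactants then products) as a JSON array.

Coefficients: [4, 6, 4, 3, 6]

A: 4·6+6·4+4·0 = 48 | 3·8+6·4 = 48
D: 4·0+6·0+4·3 = 12 | 3·4+6·0 = 12
E: 4·4+6·1+4·2 = 30 | 3·2+6·4 = 30
X: 4·6+6·0+4·3 = 36 | 3·4+6·4 = 36
R: 4·3+6·0+4·0 = 12 | 3·0+6·2 = 12
gcd(4,6,4,3,6) = 1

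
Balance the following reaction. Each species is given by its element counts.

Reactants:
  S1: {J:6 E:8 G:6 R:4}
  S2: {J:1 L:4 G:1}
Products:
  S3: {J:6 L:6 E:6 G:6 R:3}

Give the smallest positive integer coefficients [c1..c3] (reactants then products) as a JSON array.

Coefficients: [3, 6, 4]

J: 3·6+6·1 = 24 | 4·6 = 24
L: 3·0+6·4 = 24 | 4·6 = 24
E: 3·8+6·0 = 24 | 4·6 = 24
G: 3·6+6·1 = 24 | 4·6 = 24
R: 3·4+6·0 = 12 | 4·3 = 12
gcd(3,6,4) = 1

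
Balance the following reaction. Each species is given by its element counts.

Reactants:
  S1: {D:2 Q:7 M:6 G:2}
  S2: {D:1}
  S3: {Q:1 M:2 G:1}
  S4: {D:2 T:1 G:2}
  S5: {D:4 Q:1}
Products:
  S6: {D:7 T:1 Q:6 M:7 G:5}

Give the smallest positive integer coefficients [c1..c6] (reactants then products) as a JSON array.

D: 1·2+4·1+4·0+2·2+1·4 = 14 | 2·7 = 14
T: 1·0+4·0+4·0+2·1+1·0 = 2 | 2·1 = 2
Q: 1·7+4·0+4·1+2·0+1·1 = 12 | 2·6 = 12
M: 1·6+4·0+4·2+2·0+1·0 = 14 | 2·7 = 14
G: 1·2+4·0+4·1+2·2+1·0 = 10 | 2·5 = 10
gcd(1,4,4,2,1,2) = 1

Coefficients: [1, 4, 4, 2, 1, 2]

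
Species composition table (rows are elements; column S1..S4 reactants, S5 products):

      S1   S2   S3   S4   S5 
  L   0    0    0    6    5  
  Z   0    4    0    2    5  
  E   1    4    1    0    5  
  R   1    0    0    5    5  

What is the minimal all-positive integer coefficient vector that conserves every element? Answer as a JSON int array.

Coefficients: [5, 5, 5, 5, 6]

L: 5·0+5·0+5·0+5·6 = 30 | 6·5 = 30
Z: 5·0+5·4+5·0+5·2 = 30 | 6·5 = 30
E: 5·1+5·4+5·1+5·0 = 30 | 6·5 = 30
R: 5·1+5·0+5·0+5·5 = 30 | 6·5 = 30
gcd(5,5,5,5,6) = 1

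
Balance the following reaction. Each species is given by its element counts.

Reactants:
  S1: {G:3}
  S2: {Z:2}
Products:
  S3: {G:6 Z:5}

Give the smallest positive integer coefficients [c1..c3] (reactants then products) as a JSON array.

G: 4·3+5·0 = 12 | 2·6 = 12
Z: 4·0+5·2 = 10 | 2·5 = 10
gcd(4,5,2) = 1

Coefficients: [4, 5, 2]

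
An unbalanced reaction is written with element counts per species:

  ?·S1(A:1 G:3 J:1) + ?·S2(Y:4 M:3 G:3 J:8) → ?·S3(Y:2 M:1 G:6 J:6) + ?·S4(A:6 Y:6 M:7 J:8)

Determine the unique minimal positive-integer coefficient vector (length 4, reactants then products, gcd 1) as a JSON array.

A: 6·1+4·0 = 6 | 5·0+1·6 = 6
Y: 6·0+4·4 = 16 | 5·2+1·6 = 16
M: 6·0+4·3 = 12 | 5·1+1·7 = 12
G: 6·3+4·3 = 30 | 5·6+1·0 = 30
J: 6·1+4·8 = 38 | 5·6+1·8 = 38
gcd(6,4,5,1) = 1

Coefficients: [6, 4, 5, 1]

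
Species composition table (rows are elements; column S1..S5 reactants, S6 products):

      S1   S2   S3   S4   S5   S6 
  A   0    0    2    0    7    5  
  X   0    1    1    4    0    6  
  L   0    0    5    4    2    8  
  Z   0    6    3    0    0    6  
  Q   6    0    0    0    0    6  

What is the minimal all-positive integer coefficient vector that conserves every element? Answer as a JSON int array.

A: 5·0+4·0+2·2+6·0+3·7 = 25 | 5·5 = 25
X: 5·0+4·1+2·1+6·4+3·0 = 30 | 5·6 = 30
L: 5·0+4·0+2·5+6·4+3·2 = 40 | 5·8 = 40
Z: 5·0+4·6+2·3+6·0+3·0 = 30 | 5·6 = 30
Q: 5·6+4·0+2·0+6·0+3·0 = 30 | 5·6 = 30
gcd(5,4,2,6,3,5) = 1

Coefficients: [5, 4, 2, 6, 3, 5]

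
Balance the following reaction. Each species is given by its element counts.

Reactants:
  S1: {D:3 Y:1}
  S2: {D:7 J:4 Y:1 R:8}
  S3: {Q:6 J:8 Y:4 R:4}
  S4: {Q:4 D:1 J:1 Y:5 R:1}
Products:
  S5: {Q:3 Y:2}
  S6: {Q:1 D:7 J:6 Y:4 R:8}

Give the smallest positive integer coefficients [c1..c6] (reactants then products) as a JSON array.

Coefficients: [1, 3, 1, 4, 6, 4]

Q: 1·0+3·0+1·6+4·4 = 22 | 6·3+4·1 = 22
D: 1·3+3·7+1·0+4·1 = 28 | 6·0+4·7 = 28
J: 1·0+3·4+1·8+4·1 = 24 | 6·0+4·6 = 24
Y: 1·1+3·1+1·4+4·5 = 28 | 6·2+4·4 = 28
R: 1·0+3·8+1·4+4·1 = 32 | 6·0+4·8 = 32
gcd(1,3,1,4,6,4) = 1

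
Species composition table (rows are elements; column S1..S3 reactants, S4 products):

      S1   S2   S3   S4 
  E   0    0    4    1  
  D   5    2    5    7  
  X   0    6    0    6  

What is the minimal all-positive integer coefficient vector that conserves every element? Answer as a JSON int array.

E: 3·0+4·0+1·4 = 4 | 4·1 = 4
D: 3·5+4·2+1·5 = 28 | 4·7 = 28
X: 3·0+4·6+1·0 = 24 | 4·6 = 24
gcd(3,4,1,4) = 1

Coefficients: [3, 4, 1, 4]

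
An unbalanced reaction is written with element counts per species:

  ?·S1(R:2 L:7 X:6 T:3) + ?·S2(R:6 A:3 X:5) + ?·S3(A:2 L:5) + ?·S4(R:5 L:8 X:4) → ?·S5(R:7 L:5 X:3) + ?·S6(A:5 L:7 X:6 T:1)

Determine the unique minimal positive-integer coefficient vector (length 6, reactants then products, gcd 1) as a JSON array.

R: 1·2+3·6+3·0+3·5 = 35 | 5·7+3·0 = 35
A: 1·0+3·3+3·2+3·0 = 15 | 5·0+3·5 = 15
L: 1·7+3·0+3·5+3·8 = 46 | 5·5+3·7 = 46
X: 1·6+3·5+3·0+3·4 = 33 | 5·3+3·6 = 33
T: 1·3+3·0+3·0+3·0 = 3 | 5·0+3·1 = 3
gcd(1,3,3,3,5,3) = 1

Coefficients: [1, 3, 3, 3, 5, 3]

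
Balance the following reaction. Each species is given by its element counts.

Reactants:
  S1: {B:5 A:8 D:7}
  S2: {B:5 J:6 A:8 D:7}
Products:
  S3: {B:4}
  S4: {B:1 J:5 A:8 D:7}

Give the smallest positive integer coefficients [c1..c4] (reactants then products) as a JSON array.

Coefficients: [1, 5, 6, 6]

B: 1·5+5·5 = 30 | 6·4+6·1 = 30
J: 1·0+5·6 = 30 | 6·0+6·5 = 30
A: 1·8+5·8 = 48 | 6·0+6·8 = 48
D: 1·7+5·7 = 42 | 6·0+6·7 = 42
gcd(1,5,6,6) = 1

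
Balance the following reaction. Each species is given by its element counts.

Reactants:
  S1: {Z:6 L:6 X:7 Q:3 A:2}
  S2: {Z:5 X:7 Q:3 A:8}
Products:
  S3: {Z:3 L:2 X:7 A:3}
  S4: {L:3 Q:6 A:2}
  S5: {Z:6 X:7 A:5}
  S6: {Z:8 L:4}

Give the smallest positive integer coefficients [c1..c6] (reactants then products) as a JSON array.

Coefficients: [4, 4, 4, 4, 4, 1]

Z: 4·6+4·5 = 44 | 4·3+4·0+4·6+1·8 = 44
L: 4·6+4·0 = 24 | 4·2+4·3+4·0+1·4 = 24
X: 4·7+4·7 = 56 | 4·7+4·0+4·7+1·0 = 56
Q: 4·3+4·3 = 24 | 4·0+4·6+4·0+1·0 = 24
A: 4·2+4·8 = 40 | 4·3+4·2+4·5+1·0 = 40
gcd(4,4,4,4,4,1) = 1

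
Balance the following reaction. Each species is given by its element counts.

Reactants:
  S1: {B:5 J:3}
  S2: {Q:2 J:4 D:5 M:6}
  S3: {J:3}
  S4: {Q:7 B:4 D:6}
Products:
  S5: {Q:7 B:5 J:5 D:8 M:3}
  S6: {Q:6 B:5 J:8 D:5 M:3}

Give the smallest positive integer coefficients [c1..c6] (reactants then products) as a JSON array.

Q: 2·0+3·2+5·0+5·7 = 41 | 5·7+1·6 = 41
B: 2·5+3·0+5·0+5·4 = 30 | 5·5+1·5 = 30
J: 2·3+3·4+5·3+5·0 = 33 | 5·5+1·8 = 33
D: 2·0+3·5+5·0+5·6 = 45 | 5·8+1·5 = 45
M: 2·0+3·6+5·0+5·0 = 18 | 5·3+1·3 = 18
gcd(2,3,5,5,5,1) = 1

Coefficients: [2, 3, 5, 5, 5, 1]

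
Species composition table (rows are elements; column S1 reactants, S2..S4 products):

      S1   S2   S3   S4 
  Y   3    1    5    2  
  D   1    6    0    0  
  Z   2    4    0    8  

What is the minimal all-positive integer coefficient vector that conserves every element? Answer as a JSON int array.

Y: 6·3 = 18 | 1·1+3·5+1·2 = 18
D: 6·1 = 6 | 1·6+3·0+1·0 = 6
Z: 6·2 = 12 | 1·4+3·0+1·8 = 12
gcd(6,1,3,1) = 1

Coefficients: [6, 1, 3, 1]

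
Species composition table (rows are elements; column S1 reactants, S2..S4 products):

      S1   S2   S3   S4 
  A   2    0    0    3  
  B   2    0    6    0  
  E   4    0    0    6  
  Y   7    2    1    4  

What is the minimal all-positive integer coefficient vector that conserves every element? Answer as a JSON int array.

A: 3·2 = 6 | 6·0+1·0+2·3 = 6
B: 3·2 = 6 | 6·0+1·6+2·0 = 6
E: 3·4 = 12 | 6·0+1·0+2·6 = 12
Y: 3·7 = 21 | 6·2+1·1+2·4 = 21
gcd(3,6,1,2) = 1

Coefficients: [3, 6, 1, 2]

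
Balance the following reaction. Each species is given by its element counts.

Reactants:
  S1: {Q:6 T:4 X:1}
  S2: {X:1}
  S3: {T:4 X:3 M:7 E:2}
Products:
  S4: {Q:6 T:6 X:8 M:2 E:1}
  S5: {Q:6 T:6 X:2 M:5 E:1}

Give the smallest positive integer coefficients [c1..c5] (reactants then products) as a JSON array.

Coefficients: [2, 5, 1, 1, 1]

Q: 2·6+5·0+1·0 = 12 | 1·6+1·6 = 12
T: 2·4+5·0+1·4 = 12 | 1·6+1·6 = 12
X: 2·1+5·1+1·3 = 10 | 1·8+1·2 = 10
M: 2·0+5·0+1·7 = 7 | 1·2+1·5 = 7
E: 2·0+5·0+1·2 = 2 | 1·1+1·1 = 2
gcd(2,5,1,1,1) = 1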